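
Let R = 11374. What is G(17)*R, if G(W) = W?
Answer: 193358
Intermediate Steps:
G(17)*R = 17*11374 = 193358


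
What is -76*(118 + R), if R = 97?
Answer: -16340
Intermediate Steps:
-76*(118 + R) = -76*(118 + 97) = -76*215 = -16340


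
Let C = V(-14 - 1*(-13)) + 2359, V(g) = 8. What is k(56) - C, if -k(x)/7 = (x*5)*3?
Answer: -8247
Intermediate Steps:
k(x) = -105*x (k(x) = -7*x*5*3 = -7*5*x*3 = -105*x)
C = 2367 (C = 8 + 2359 = 2367)
k(56) - C = -105*56 - 1*2367 = -5880 - 2367 = -8247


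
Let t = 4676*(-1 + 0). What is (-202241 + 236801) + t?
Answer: 29884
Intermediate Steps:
t = -4676 (t = 4676*(-1) = -4676)
(-202241 + 236801) + t = (-202241 + 236801) - 4676 = 34560 - 4676 = 29884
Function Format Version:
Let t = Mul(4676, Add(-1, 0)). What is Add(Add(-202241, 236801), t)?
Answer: 29884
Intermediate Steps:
t = -4676 (t = Mul(4676, -1) = -4676)
Add(Add(-202241, 236801), t) = Add(Add(-202241, 236801), -4676) = Add(34560, -4676) = 29884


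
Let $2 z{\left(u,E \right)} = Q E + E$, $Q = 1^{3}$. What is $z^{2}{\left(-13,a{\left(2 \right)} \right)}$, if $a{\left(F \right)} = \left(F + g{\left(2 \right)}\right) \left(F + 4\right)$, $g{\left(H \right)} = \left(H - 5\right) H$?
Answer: $576$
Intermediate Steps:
$Q = 1$
$g{\left(H \right)} = H \left(-5 + H\right)$ ($g{\left(H \right)} = \left(-5 + H\right) H = H \left(-5 + H\right)$)
$a{\left(F \right)} = \left(-6 + F\right) \left(4 + F\right)$ ($a{\left(F \right)} = \left(F + 2 \left(-5 + 2\right)\right) \left(F + 4\right) = \left(F + 2 \left(-3\right)\right) \left(4 + F\right) = \left(F - 6\right) \left(4 + F\right) = \left(-6 + F\right) \left(4 + F\right)$)
$z{\left(u,E \right)} = E$ ($z{\left(u,E \right)} = \frac{1 E + E}{2} = \frac{E + E}{2} = \frac{2 E}{2} = E$)
$z^{2}{\left(-13,a{\left(2 \right)} \right)} = \left(-24 + 2^{2} - 4\right)^{2} = \left(-24 + 4 - 4\right)^{2} = \left(-24\right)^{2} = 576$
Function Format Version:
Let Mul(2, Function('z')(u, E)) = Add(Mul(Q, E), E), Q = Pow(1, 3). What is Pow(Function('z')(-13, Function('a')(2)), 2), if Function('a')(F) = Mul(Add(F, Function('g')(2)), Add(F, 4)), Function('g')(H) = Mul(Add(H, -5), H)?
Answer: 576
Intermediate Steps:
Q = 1
Function('g')(H) = Mul(H, Add(-5, H)) (Function('g')(H) = Mul(Add(-5, H), H) = Mul(H, Add(-5, H)))
Function('a')(F) = Mul(Add(-6, F), Add(4, F)) (Function('a')(F) = Mul(Add(F, Mul(2, Add(-5, 2))), Add(F, 4)) = Mul(Add(F, Mul(2, -3)), Add(4, F)) = Mul(Add(F, -6), Add(4, F)) = Mul(Add(-6, F), Add(4, F)))
Function('z')(u, E) = E (Function('z')(u, E) = Mul(Rational(1, 2), Add(Mul(1, E), E)) = Mul(Rational(1, 2), Add(E, E)) = Mul(Rational(1, 2), Mul(2, E)) = E)
Pow(Function('z')(-13, Function('a')(2)), 2) = Pow(Add(-24, Pow(2, 2), Mul(-2, 2)), 2) = Pow(Add(-24, 4, -4), 2) = Pow(-24, 2) = 576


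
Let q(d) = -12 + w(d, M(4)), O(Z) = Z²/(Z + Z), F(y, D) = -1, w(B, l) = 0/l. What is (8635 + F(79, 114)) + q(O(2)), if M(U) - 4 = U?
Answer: 8622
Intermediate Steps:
M(U) = 4 + U
w(B, l) = 0
O(Z) = Z/2 (O(Z) = Z²/((2*Z)) = (1/(2*Z))*Z² = Z/2)
q(d) = -12 (q(d) = -12 + 0 = -12)
(8635 + F(79, 114)) + q(O(2)) = (8635 - 1) - 12 = 8634 - 12 = 8622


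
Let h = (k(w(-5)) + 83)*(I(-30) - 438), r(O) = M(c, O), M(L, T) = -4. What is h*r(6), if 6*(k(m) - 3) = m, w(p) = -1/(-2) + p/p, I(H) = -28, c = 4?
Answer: 160770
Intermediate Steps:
r(O) = -4
w(p) = 3/2 (w(p) = -1*(-½) + 1 = ½ + 1 = 3/2)
k(m) = 3 + m/6
h = -80385/2 (h = ((3 + (⅙)*(3/2)) + 83)*(-28 - 438) = ((3 + ¼) + 83)*(-466) = (13/4 + 83)*(-466) = (345/4)*(-466) = -80385/2 ≈ -40193.)
h*r(6) = -80385/2*(-4) = 160770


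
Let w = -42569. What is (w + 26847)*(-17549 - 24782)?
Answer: 665527982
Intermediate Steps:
(w + 26847)*(-17549 - 24782) = (-42569 + 26847)*(-17549 - 24782) = -15722*(-42331) = 665527982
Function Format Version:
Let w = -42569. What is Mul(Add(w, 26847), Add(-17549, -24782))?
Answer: 665527982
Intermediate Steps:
Mul(Add(w, 26847), Add(-17549, -24782)) = Mul(Add(-42569, 26847), Add(-17549, -24782)) = Mul(-15722, -42331) = 665527982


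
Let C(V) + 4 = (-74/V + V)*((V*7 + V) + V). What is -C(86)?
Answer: -65894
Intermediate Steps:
C(V) = -4 + 9*V*(V - 74/V) (C(V) = -4 + (-74/V + V)*((V*7 + V) + V) = -4 + (V - 74/V)*((7*V + V) + V) = -4 + (V - 74/V)*(8*V + V) = -4 + (V - 74/V)*(9*V) = -4 + 9*V*(V - 74/V))
-C(86) = -(-670 + 9*86**2) = -(-670 + 9*7396) = -(-670 + 66564) = -1*65894 = -65894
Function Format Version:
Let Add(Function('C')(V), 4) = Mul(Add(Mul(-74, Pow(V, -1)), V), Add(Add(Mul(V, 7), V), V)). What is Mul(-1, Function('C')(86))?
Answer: -65894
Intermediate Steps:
Function('C')(V) = Add(-4, Mul(9, V, Add(V, Mul(-74, Pow(V, -1))))) (Function('C')(V) = Add(-4, Mul(Add(Mul(-74, Pow(V, -1)), V), Add(Add(Mul(V, 7), V), V))) = Add(-4, Mul(Add(V, Mul(-74, Pow(V, -1))), Add(Add(Mul(7, V), V), V))) = Add(-4, Mul(Add(V, Mul(-74, Pow(V, -1))), Add(Mul(8, V), V))) = Add(-4, Mul(Add(V, Mul(-74, Pow(V, -1))), Mul(9, V))) = Add(-4, Mul(9, V, Add(V, Mul(-74, Pow(V, -1))))))
Mul(-1, Function('C')(86)) = Mul(-1, Add(-670, Mul(9, Pow(86, 2)))) = Mul(-1, Add(-670, Mul(9, 7396))) = Mul(-1, Add(-670, 66564)) = Mul(-1, 65894) = -65894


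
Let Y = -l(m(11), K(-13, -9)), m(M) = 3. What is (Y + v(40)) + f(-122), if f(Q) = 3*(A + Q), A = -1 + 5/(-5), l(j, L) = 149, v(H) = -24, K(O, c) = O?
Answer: -545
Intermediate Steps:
A = -2 (A = -1 + 5*(-⅕) = -1 - 1 = -2)
f(Q) = -6 + 3*Q (f(Q) = 3*(-2 + Q) = -6 + 3*Q)
Y = -149 (Y = -1*149 = -149)
(Y + v(40)) + f(-122) = (-149 - 24) + (-6 + 3*(-122)) = -173 + (-6 - 366) = -173 - 372 = -545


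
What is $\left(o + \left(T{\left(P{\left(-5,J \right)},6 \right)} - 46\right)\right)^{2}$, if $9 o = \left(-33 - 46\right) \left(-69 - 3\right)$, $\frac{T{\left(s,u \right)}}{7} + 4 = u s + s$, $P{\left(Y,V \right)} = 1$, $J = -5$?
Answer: $368449$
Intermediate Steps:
$T{\left(s,u \right)} = -28 + 7 s + 7 s u$ ($T{\left(s,u \right)} = -28 + 7 \left(u s + s\right) = -28 + 7 \left(s u + s\right) = -28 + 7 \left(s + s u\right) = -28 + \left(7 s + 7 s u\right) = -28 + 7 s + 7 s u$)
$o = 632$ ($o = \frac{\left(-33 - 46\right) \left(-69 - 3\right)}{9} = \frac{\left(-79\right) \left(-72\right)}{9} = \frac{1}{9} \cdot 5688 = 632$)
$\left(o + \left(T{\left(P{\left(-5,J \right)},6 \right)} - 46\right)\right)^{2} = \left(632 + \left(\left(-28 + 7 \cdot 1 + 7 \cdot 1 \cdot 6\right) - 46\right)\right)^{2} = \left(632 + \left(\left(-28 + 7 + 42\right) - 46\right)\right)^{2} = \left(632 + \left(21 - 46\right)\right)^{2} = \left(632 - 25\right)^{2} = 607^{2} = 368449$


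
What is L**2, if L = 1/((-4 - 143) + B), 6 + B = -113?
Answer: 1/70756 ≈ 1.4133e-5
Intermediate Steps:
B = -119 (B = -6 - 113 = -119)
L = -1/266 (L = 1/((-4 - 143) - 119) = 1/(-147 - 119) = 1/(-266) = -1/266 ≈ -0.0037594)
L**2 = (-1/266)**2 = 1/70756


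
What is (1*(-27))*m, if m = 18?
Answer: -486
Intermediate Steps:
(1*(-27))*m = (1*(-27))*18 = -27*18 = -486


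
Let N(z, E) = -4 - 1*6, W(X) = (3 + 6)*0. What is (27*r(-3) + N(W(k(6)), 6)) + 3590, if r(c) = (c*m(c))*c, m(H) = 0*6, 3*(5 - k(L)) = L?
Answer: 3580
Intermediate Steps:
k(L) = 5 - L/3
m(H) = 0
W(X) = 0 (W(X) = 9*0 = 0)
r(c) = 0 (r(c) = (c*0)*c = 0*c = 0)
N(z, E) = -10 (N(z, E) = -4 - 6 = -10)
(27*r(-3) + N(W(k(6)), 6)) + 3590 = (27*0 - 10) + 3590 = (0 - 10) + 3590 = -10 + 3590 = 3580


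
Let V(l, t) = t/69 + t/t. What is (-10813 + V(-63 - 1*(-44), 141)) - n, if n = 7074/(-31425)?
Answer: -2604334541/240925 ≈ -10810.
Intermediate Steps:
V(l, t) = 1 + t/69 (V(l, t) = t*(1/69) + 1 = t/69 + 1 = 1 + t/69)
n = -2358/10475 (n = 7074*(-1/31425) = -2358/10475 ≈ -0.22511)
(-10813 + V(-63 - 1*(-44), 141)) - n = (-10813 + (1 + (1/69)*141)) - 1*(-2358/10475) = (-10813 + (1 + 47/23)) + 2358/10475 = (-10813 + 70/23) + 2358/10475 = -248629/23 + 2358/10475 = -2604334541/240925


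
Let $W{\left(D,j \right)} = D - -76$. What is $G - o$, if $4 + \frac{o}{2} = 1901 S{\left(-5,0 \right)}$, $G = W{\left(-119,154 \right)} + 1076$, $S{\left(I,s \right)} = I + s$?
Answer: $20051$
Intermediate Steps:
$W{\left(D,j \right)} = 76 + D$ ($W{\left(D,j \right)} = D + 76 = 76 + D$)
$G = 1033$ ($G = \left(76 - 119\right) + 1076 = -43 + 1076 = 1033$)
$o = -19018$ ($o = -8 + 2 \cdot 1901 \left(-5 + 0\right) = -8 + 2 \cdot 1901 \left(-5\right) = -8 + 2 \left(-9505\right) = -8 - 19010 = -19018$)
$G - o = 1033 - -19018 = 1033 + 19018 = 20051$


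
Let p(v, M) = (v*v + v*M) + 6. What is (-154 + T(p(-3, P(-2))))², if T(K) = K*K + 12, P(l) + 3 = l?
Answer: 574564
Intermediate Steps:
P(l) = -3 + l
p(v, M) = 6 + v² + M*v (p(v, M) = (v² + M*v) + 6 = 6 + v² + M*v)
T(K) = 12 + K² (T(K) = K² + 12 = 12 + K²)
(-154 + T(p(-3, P(-2))))² = (-154 + (12 + (6 + (-3)² + (-3 - 2)*(-3))²))² = (-154 + (12 + (6 + 9 - 5*(-3))²))² = (-154 + (12 + (6 + 9 + 15)²))² = (-154 + (12 + 30²))² = (-154 + (12 + 900))² = (-154 + 912)² = 758² = 574564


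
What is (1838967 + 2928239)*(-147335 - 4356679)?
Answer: -21471562564884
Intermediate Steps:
(1838967 + 2928239)*(-147335 - 4356679) = 4767206*(-4504014) = -21471562564884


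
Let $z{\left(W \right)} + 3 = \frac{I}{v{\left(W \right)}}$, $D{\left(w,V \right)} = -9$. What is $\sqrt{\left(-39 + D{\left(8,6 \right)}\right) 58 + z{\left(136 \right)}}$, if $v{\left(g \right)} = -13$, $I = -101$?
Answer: $\frac{i \sqrt{469690}}{13} \approx 52.718 i$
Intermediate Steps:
$z{\left(W \right)} = \frac{62}{13}$ ($z{\left(W \right)} = -3 - \frac{101}{-13} = -3 - - \frac{101}{13} = -3 + \frac{101}{13} = \frac{62}{13}$)
$\sqrt{\left(-39 + D{\left(8,6 \right)}\right) 58 + z{\left(136 \right)}} = \sqrt{\left(-39 - 9\right) 58 + \frac{62}{13}} = \sqrt{\left(-48\right) 58 + \frac{62}{13}} = \sqrt{-2784 + \frac{62}{13}} = \sqrt{- \frac{36130}{13}} = \frac{i \sqrt{469690}}{13}$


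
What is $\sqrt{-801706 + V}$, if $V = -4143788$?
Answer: $i \sqrt{4945494} \approx 2223.8 i$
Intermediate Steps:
$\sqrt{-801706 + V} = \sqrt{-801706 - 4143788} = \sqrt{-4945494} = i \sqrt{4945494}$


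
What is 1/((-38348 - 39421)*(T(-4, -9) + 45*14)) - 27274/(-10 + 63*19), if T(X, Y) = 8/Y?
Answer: -1334389778895/58074380954 ≈ -22.977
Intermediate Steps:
1/((-38348 - 39421)*(T(-4, -9) + 45*14)) - 27274/(-10 + 63*19) = 1/((-38348 - 39421)*(8/(-9) + 45*14)) - 27274/(-10 + 63*19) = 1/((-77769)*(8*(-1/9) + 630)) - 27274/(-10 + 1197) = -1/(77769*(-8/9 + 630)) - 27274/1187 = -1/(77769*5662/9) - 27274*1/1187 = -1/77769*9/5662 - 27274/1187 = -1/48925342 - 27274/1187 = -1334389778895/58074380954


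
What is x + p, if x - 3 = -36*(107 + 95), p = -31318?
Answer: -38587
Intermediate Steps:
x = -7269 (x = 3 - 36*(107 + 95) = 3 - 36*202 = 3 - 7272 = -7269)
x + p = -7269 - 31318 = -38587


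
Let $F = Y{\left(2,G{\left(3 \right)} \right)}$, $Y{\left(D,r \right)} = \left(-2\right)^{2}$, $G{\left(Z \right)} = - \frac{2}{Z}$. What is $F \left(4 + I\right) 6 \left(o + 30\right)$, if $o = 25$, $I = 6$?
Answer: $13200$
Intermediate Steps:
$Y{\left(D,r \right)} = 4$
$F = 4$
$F \left(4 + I\right) 6 \left(o + 30\right) = 4 \left(4 + 6\right) 6 \left(25 + 30\right) = 4 \cdot 10 \cdot 6 \cdot 55 = 40 \cdot 6 \cdot 55 = 240 \cdot 55 = 13200$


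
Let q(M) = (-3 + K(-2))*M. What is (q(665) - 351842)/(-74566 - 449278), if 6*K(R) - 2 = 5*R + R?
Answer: 266209/392883 ≈ 0.67758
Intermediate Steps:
K(R) = ⅓ + R (K(R) = ⅓ + (5*R + R)/6 = ⅓ + (6*R)/6 = ⅓ + R)
q(M) = -14*M/3 (q(M) = (-3 + (⅓ - 2))*M = (-3 - 5/3)*M = -14*M/3)
(q(665) - 351842)/(-74566 - 449278) = (-14/3*665 - 351842)/(-74566 - 449278) = (-9310/3 - 351842)/(-523844) = -1064836/3*(-1/523844) = 266209/392883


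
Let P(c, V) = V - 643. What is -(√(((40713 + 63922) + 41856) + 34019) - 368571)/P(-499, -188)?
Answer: -122857/277 + √180510/831 ≈ -443.02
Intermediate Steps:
P(c, V) = -643 + V
-(√(((40713 + 63922) + 41856) + 34019) - 368571)/P(-499, -188) = -(√(((40713 + 63922) + 41856) + 34019) - 368571)/(-643 - 188) = -(√((104635 + 41856) + 34019) - 368571)/(-831) = -(√(146491 + 34019) - 368571)*(-1)/831 = -(√180510 - 368571)*(-1)/831 = -(-368571 + √180510)*(-1)/831 = -(122857/277 - √180510/831) = -122857/277 + √180510/831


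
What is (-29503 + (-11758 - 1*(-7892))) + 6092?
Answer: -27277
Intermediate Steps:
(-29503 + (-11758 - 1*(-7892))) + 6092 = (-29503 + (-11758 + 7892)) + 6092 = (-29503 - 3866) + 6092 = -33369 + 6092 = -27277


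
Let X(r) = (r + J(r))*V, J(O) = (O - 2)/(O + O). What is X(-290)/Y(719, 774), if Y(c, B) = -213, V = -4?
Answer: -167908/30885 ≈ -5.4366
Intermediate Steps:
J(O) = (-2 + O)/(2*O) (J(O) = (-2 + O)/((2*O)) = (-2 + O)*(1/(2*O)) = (-2 + O)/(2*O))
X(r) = -4*r - 2*(-2 + r)/r (X(r) = (r + (-2 + r)/(2*r))*(-4) = -4*r - 2*(-2 + r)/r)
X(-290)/Y(719, 774) = (-2 - 4*(-290) + 4/(-290))/(-213) = (-2 + 1160 + 4*(-1/290))*(-1/213) = (-2 + 1160 - 2/145)*(-1/213) = (167908/145)*(-1/213) = -167908/30885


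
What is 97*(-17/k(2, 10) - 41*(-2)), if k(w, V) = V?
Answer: 77891/10 ≈ 7789.1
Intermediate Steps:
97*(-17/k(2, 10) - 41*(-2)) = 97*(-17/10 - 41*(-2)) = 97*(-17*⅒ + 82) = 97*(-17/10 + 82) = 97*(803/10) = 77891/10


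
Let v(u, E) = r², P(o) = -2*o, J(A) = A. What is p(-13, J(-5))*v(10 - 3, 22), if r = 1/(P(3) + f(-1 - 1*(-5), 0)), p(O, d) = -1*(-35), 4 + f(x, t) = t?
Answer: 7/20 ≈ 0.35000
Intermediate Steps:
f(x, t) = -4 + t
p(O, d) = 35
r = -⅒ (r = 1/(-2*3 + (-4 + 0)) = 1/(-6 - 4) = 1/(-10) = -⅒ ≈ -0.10000)
v(u, E) = 1/100 (v(u, E) = (-⅒)² = 1/100)
p(-13, J(-5))*v(10 - 3, 22) = 35*(1/100) = 7/20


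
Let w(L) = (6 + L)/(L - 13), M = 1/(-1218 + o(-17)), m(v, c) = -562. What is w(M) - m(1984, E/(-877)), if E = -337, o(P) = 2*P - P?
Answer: 9016063/16056 ≈ 561.54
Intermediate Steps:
o(P) = P
M = -1/1235 (M = 1/(-1218 - 17) = 1/(-1235) = -1/1235 ≈ -0.00080972)
w(L) = (6 + L)/(-13 + L)
w(M) - m(1984, E/(-877)) = (6 - 1/1235)/(-13 - 1/1235) - 1*(-562) = (7409/1235)/(-16056/1235) + 562 = -1235/16056*7409/1235 + 562 = -7409/16056 + 562 = 9016063/16056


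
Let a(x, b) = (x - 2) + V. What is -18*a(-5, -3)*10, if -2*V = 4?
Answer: 1620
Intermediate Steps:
V = -2 (V = -½*4 = -2)
a(x, b) = -4 + x (a(x, b) = (x - 2) - 2 = (-2 + x) - 2 = -4 + x)
-18*a(-5, -3)*10 = -18*(-4 - 5)*10 = -18*(-9)*10 = 162*10 = 1620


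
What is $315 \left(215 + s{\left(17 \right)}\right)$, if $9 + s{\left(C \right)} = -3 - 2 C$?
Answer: $53235$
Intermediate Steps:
$s{\left(C \right)} = -12 - 2 C$ ($s{\left(C \right)} = -9 - \left(3 + 2 C\right) = -12 - 2 C$)
$315 \left(215 + s{\left(17 \right)}\right) = 315 \left(215 - 46\right) = 315 \cdot 169 = 53235$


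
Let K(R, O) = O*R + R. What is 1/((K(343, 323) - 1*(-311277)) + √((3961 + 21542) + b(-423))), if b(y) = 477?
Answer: 140803/59476445767 - 2*√6495/178429337301 ≈ 2.3665e-6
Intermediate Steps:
K(R, O) = R + O*R
1/((K(343, 323) - 1*(-311277)) + √((3961 + 21542) + b(-423))) = 1/((343*(1 + 323) - 1*(-311277)) + √((3961 + 21542) + 477)) = 1/((343*324 + 311277) + √(25503 + 477)) = 1/((111132 + 311277) + √25980) = 1/(422409 + 2*√6495)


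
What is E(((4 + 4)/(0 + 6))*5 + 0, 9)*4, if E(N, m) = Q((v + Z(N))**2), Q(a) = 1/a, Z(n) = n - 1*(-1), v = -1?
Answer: 9/100 ≈ 0.090000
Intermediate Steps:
Z(n) = 1 + n (Z(n) = n + 1 = 1 + n)
E(N, m) = N**(-2) (E(N, m) = 1/((-1 + (1 + N))**2) = 1/(N**2) = N**(-2))
E(((4 + 4)/(0 + 6))*5 + 0, 9)*4 = 4/(((4 + 4)/(0 + 6))*5 + 0)**2 = 4/((8/6)*5 + 0)**2 = 4/((8*(1/6))*5 + 0)**2 = 4/((4/3)*5 + 0)**2 = 4/(20/3 + 0)**2 = 4/(20/3)**2 = (9/400)*4 = 9/100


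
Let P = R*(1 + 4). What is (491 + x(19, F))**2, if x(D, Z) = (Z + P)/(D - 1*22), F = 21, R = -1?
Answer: 2122849/9 ≈ 2.3587e+5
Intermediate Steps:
P = -5 (P = -(1 + 4) = -1*5 = -5)
x(D, Z) = (-5 + Z)/(-22 + D) (x(D, Z) = (Z - 5)/(D - 1*22) = (-5 + Z)/(D - 22) = (-5 + Z)/(-22 + D))
(491 + x(19, F))**2 = (491 + (-5 + 21)/(-22 + 19))**2 = (491 + 16/(-3))**2 = (491 - 1/3*16)**2 = (491 - 16/3)**2 = (1457/3)**2 = 2122849/9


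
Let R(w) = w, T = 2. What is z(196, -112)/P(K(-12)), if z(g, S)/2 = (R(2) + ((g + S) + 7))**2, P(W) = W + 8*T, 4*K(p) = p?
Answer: 17298/13 ≈ 1330.6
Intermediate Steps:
K(p) = p/4
P(W) = 16 + W (P(W) = W + 8*2 = W + 16 = 16 + W)
z(g, S) = 2*(9 + S + g)**2 (z(g, S) = 2*(2 + ((g + S) + 7))**2 = 2*(2 + ((S + g) + 7))**2 = 2*(2 + (7 + S + g))**2 = 2*(9 + S + g)**2)
z(196, -112)/P(K(-12)) = (2*(9 - 112 + 196)**2)/(16 + (1/4)*(-12)) = (2*93**2)/(16 - 3) = (2*8649)/13 = 17298*(1/13) = 17298/13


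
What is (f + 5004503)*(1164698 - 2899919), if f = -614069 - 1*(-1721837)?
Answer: -10606140996891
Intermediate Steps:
f = 1107768 (f = -614069 + 1721837 = 1107768)
(f + 5004503)*(1164698 - 2899919) = (1107768 + 5004503)*(1164698 - 2899919) = 6112271*(-1735221) = -10606140996891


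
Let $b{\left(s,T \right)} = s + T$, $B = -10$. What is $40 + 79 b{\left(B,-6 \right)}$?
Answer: $-1224$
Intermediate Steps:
$b{\left(s,T \right)} = T + s$
$40 + 79 b{\left(B,-6 \right)} = 40 + 79 \left(-6 - 10\right) = 40 + 79 \left(-16\right) = 40 - 1264 = -1224$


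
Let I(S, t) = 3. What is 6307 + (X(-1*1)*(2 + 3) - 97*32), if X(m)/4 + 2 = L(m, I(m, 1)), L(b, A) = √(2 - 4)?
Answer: 3163 + 20*I*√2 ≈ 3163.0 + 28.284*I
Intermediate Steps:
L(b, A) = I*√2 (L(b, A) = √(-2) = I*√2)
X(m) = -8 + 4*I*√2 (X(m) = -8 + 4*(I*√2) = -8 + 4*I*√2)
6307 + (X(-1*1)*(2 + 3) - 97*32) = 6307 + ((-8 + 4*I*√2)*(2 + 3) - 97*32) = 6307 + ((-8 + 4*I*√2)*5 - 3104) = 6307 + ((-40 + 20*I*√2) - 3104) = 6307 + (-3144 + 20*I*√2) = 3163 + 20*I*√2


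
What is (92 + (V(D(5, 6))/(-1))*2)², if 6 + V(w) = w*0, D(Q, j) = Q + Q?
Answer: 10816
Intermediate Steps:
D(Q, j) = 2*Q
V(w) = -6 (V(w) = -6 + w*0 = -6 + 0 = -6)
(92 + (V(D(5, 6))/(-1))*2)² = (92 - 6/(-1)*2)² = (92 - 6*(-1)*2)² = (92 + 6*2)² = (92 + 12)² = 104² = 10816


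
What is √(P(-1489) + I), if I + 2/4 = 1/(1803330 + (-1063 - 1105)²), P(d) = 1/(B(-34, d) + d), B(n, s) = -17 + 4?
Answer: I*√11943432234608576862/4884169054 ≈ 0.70758*I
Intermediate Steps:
B(n, s) = -13
P(d) = 1/(-13 + d)
I = -1625888/3251777 (I = -½ + 1/(1803330 + (-1063 - 1105)²) = -½ + 1/(1803330 + (-2168)²) = -½ + 1/(1803330 + 4700224) = -½ + 1/6503554 = -1625888/3251777 ≈ -0.50000)
√(P(-1489) + I) = √(1/(-13 - 1489) - 1625888/3251777) = √(1/(-1502) - 1625888/3251777) = √(-1/1502 - 1625888/3251777) = √(-2445335553/4884169054) = I*√11943432234608576862/4884169054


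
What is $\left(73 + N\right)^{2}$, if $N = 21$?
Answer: $8836$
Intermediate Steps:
$\left(73 + N\right)^{2} = \left(73 + 21\right)^{2} = 94^{2} = 8836$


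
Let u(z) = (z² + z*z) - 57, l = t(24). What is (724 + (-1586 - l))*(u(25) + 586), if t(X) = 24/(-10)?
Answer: -7646142/5 ≈ -1.5292e+6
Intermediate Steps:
t(X) = -12/5 (t(X) = 24*(-⅒) = -12/5)
l = -12/5 ≈ -2.4000
u(z) = -57 + 2*z² (u(z) = (z² + z²) - 57 = 2*z² - 57 = -57 + 2*z²)
(724 + (-1586 - l))*(u(25) + 586) = (724 + (-1586 - 1*(-12/5)))*((-57 + 2*25²) + 586) = (724 + (-1586 + 12/5))*((-57 + 2*625) + 586) = (724 - 7918/5)*((-57 + 1250) + 586) = -4298*(1193 + 586)/5 = -4298/5*1779 = -7646142/5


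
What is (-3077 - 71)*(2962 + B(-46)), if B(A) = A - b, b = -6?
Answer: -9198456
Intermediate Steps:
B(A) = 6 + A (B(A) = A - 1*(-6) = A + 6 = 6 + A)
(-3077 - 71)*(2962 + B(-46)) = (-3077 - 71)*(2962 + (6 - 46)) = -3148*(2962 - 40) = -3148*2922 = -9198456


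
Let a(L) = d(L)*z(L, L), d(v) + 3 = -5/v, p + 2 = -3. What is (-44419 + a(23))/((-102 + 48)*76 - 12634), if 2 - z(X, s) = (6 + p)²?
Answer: 1021711/384974 ≈ 2.6540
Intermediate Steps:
p = -5 (p = -2 - 3 = -5)
d(v) = -3 - 5/v
z(X, s) = 1 (z(X, s) = 2 - (6 - 5)² = 2 - 1*1² = 2 - 1*1 = 2 - 1 = 1)
a(L) = -3 - 5/L (a(L) = (-3 - 5/L)*1 = -3 - 5/L)
(-44419 + a(23))/((-102 + 48)*76 - 12634) = (-44419 + (-3 - 5/23))/((-102 + 48)*76 - 12634) = (-44419 + (-3 - 5*1/23))/(-54*76 - 12634) = (-44419 + (-3 - 5/23))/(-4104 - 12634) = (-44419 - 74/23)/(-16738) = -1021711/23*(-1/16738) = 1021711/384974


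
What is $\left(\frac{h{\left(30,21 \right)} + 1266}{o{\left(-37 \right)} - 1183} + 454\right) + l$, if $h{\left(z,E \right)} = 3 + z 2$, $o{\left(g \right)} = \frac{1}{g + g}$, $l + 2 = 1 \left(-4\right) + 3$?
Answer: $\frac{13127849}{29181} \approx 449.88$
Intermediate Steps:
$l = -3$ ($l = -2 + \left(1 \left(-4\right) + 3\right) = -2 + \left(-4 + 3\right) = -2 - 1 = -3$)
$o{\left(g \right)} = \frac{1}{2 g}$
$h{\left(z,E \right)} = 3 + 2 z$
$\left(\frac{h{\left(30,21 \right)} + 1266}{o{\left(-37 \right)} - 1183} + 454\right) + l = \left(\frac{\left(3 + 2 \cdot 30\right) + 1266}{\frac{1}{2 \left(-37\right)} - 1183} + 454\right) - 3 = \left(\frac{\left(3 + 60\right) + 1266}{\frac{1}{2} \left(- \frac{1}{37}\right) - 1183} + 454\right) - 3 = \left(\frac{63 + 1266}{- \frac{1}{74} - 1183} + 454\right) - 3 = \left(\frac{1329}{- \frac{87543}{74}} + 454\right) - 3 = \left(1329 \left(- \frac{74}{87543}\right) + 454\right) - 3 = \left(- \frac{32782}{29181} + 454\right) - 3 = \frac{13215392}{29181} - 3 = \frac{13127849}{29181}$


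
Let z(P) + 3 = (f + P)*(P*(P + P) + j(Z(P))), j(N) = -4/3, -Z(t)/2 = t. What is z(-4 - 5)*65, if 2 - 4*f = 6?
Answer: -313885/3 ≈ -1.0463e+5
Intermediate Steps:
f = -1 (f = ½ - ¼*6 = ½ - 3/2 = -1)
Z(t) = -2*t
j(N) = -4/3 (j(N) = -4*⅓ = -4/3)
z(P) = -3 + (-1 + P)*(-4/3 + 2*P²) (z(P) = -3 + (-1 + P)*(P*(P + P) - 4/3) = -3 + (-1 + P)*(P*(2*P) - 4/3) = -3 + (-1 + P)*(2*P² - 4/3) = -3 + (-1 + P)*(-4/3 + 2*P²))
z(-4 - 5)*65 = (-5/3 - 2*(-4 - 5)² + 2*(-4 - 5)³ - 4*(-4 - 5)/3)*65 = (-5/3 - 2*(-9)² + 2*(-9)³ - 4/3*(-9))*65 = (-5/3 - 2*81 + 2*(-729) + 12)*65 = (-5/3 - 162 - 1458 + 12)*65 = -4829/3*65 = -313885/3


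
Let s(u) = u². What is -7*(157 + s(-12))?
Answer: -2107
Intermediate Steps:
-7*(157 + s(-12)) = -7*(157 + (-12)²) = -7*(157 + 144) = -7*301 = -2107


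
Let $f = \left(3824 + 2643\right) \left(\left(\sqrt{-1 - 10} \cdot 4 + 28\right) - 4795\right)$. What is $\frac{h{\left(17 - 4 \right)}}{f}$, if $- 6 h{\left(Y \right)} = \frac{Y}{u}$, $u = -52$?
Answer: $- \frac{1589}{1175672921240} - \frac{i \sqrt{11}}{881754690930} \approx -1.3516 \cdot 10^{-9} - 3.7614 \cdot 10^{-12} i$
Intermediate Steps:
$h{\left(Y \right)} = \frac{Y}{312}$ ($h{\left(Y \right)} = - \frac{Y \frac{1}{-52}}{6} = - \frac{Y \left(- \frac{1}{52}\right)}{6} = - \frac{\left(- \frac{1}{52}\right) Y}{6} = \frac{Y}{312}$)
$f = -30828189 + 25868 i \sqrt{11}$ ($f = 6467 \left(\left(\sqrt{-11} \cdot 4 + 28\right) - 4795\right) = 6467 \left(\left(i \sqrt{11} \cdot 4 + 28\right) - 4795\right) = 6467 \left(\left(4 i \sqrt{11} + 28\right) - 4795\right) = 6467 \left(\left(28 + 4 i \sqrt{11}\right) - 4795\right) = 6467 \left(-4767 + 4 i \sqrt{11}\right) = -30828189 + 25868 i \sqrt{11} \approx -3.0828 \cdot 10^{7} + 85795.0 i$)
$\frac{h{\left(17 - 4 \right)}}{f} = \frac{\frac{1}{312} \left(17 - 4\right)}{-30828189 + 25868 i \sqrt{11}} = \frac{\frac{1}{312} \cdot 13}{-30828189 + 25868 i \sqrt{11}} = \frac{1}{24 \left(-30828189 + 25868 i \sqrt{11}\right)}$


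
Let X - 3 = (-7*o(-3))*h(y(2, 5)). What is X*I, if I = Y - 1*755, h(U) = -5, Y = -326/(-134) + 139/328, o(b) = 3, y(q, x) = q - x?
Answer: -446285781/5494 ≈ -81232.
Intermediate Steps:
Y = 62777/21976 (Y = -326*(-1/134) + 139*(1/328) = 163/67 + 139/328 = 62777/21976 ≈ 2.8566)
X = 108 (X = 3 - 7*3*(-5) = 3 - 21*(-5) = 3 + 105 = 108)
I = -16529103/21976 (I = 62777/21976 - 1*755 = 62777/21976 - 755 = -16529103/21976 ≈ -752.14)
X*I = 108*(-16529103/21976) = -446285781/5494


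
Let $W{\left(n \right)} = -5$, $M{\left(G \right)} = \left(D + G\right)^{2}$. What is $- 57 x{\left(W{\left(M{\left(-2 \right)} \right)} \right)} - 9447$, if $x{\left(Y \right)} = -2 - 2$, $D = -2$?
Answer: $-9219$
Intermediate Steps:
$M{\left(G \right)} = \left(-2 + G\right)^{2}$
$x{\left(Y \right)} = -4$
$- 57 x{\left(W{\left(M{\left(-2 \right)} \right)} \right)} - 9447 = \left(-57\right) \left(-4\right) - 9447 = 228 - 9447 = -9219$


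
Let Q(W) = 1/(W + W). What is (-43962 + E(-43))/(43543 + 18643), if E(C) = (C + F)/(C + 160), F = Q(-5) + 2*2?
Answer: -3025643/4279860 ≈ -0.70695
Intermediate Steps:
Q(W) = 1/(2*W)
F = 39/10 (F = (½)/(-5) + 2*2 = (½)*(-⅕) + 4 = -⅒ + 4 = 39/10 ≈ 3.9000)
E(C) = (39/10 + C)/(160 + C) (E(C) = (C + 39/10)/(C + 160) = (39/10 + C)/(160 + C))
(-43962 + E(-43))/(43543 + 18643) = (-43962 + (39/10 - 43)/(160 - 43))/(43543 + 18643) = (-43962 - 391/10/117)/62186 = (-43962 + (1/117)*(-391/10))*(1/62186) = (-43962 - 391/1170)*(1/62186) = -51435931/1170*1/62186 = -3025643/4279860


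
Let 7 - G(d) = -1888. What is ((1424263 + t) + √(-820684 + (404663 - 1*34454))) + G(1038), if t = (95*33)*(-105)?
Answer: 1096983 + 5*I*√18019 ≈ 1.097e+6 + 671.17*I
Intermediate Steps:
t = -329175 (t = 3135*(-105) = -329175)
G(d) = 1895 (G(d) = 7 - 1*(-1888) = 7 + 1888 = 1895)
((1424263 + t) + √(-820684 + (404663 - 1*34454))) + G(1038) = ((1424263 - 329175) + √(-820684 + (404663 - 1*34454))) + 1895 = (1095088 + √(-820684 + (404663 - 34454))) + 1895 = (1095088 + √(-820684 + 370209)) + 1895 = (1095088 + √(-450475)) + 1895 = (1095088 + 5*I*√18019) + 1895 = 1096983 + 5*I*√18019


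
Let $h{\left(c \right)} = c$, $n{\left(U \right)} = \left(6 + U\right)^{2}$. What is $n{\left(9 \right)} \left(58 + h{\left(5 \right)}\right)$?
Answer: $14175$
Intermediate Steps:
$n{\left(9 \right)} \left(58 + h{\left(5 \right)}\right) = \left(6 + 9\right)^{2} \left(58 + 5\right) = 15^{2} \cdot 63 = 225 \cdot 63 = 14175$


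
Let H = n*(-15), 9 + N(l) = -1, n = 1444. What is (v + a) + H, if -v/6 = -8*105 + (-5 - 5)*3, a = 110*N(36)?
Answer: -17540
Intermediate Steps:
N(l) = -10 (N(l) = -9 - 1 = -10)
H = -21660 (H = 1444*(-15) = -21660)
a = -1100 (a = 110*(-10) = -1100)
v = 5220 (v = -6*(-8*105 + (-5 - 5)*3) = -6*(-840 - 10*3) = -6*(-840 - 30) = -6*(-870) = 5220)
(v + a) + H = (5220 - 1100) - 21660 = 4120 - 21660 = -17540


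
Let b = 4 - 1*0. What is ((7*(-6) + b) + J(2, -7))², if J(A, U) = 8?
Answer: 900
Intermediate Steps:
b = 4 (b = 4 + 0 = 4)
((7*(-6) + b) + J(2, -7))² = ((7*(-6) + 4) + 8)² = ((-42 + 4) + 8)² = (-38 + 8)² = (-30)² = 900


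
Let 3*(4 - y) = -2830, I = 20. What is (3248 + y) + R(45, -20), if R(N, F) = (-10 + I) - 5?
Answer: 12601/3 ≈ 4200.3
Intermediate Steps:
y = 2842/3 (y = 4 - 1/3*(-2830) = 4 + 2830/3 = 2842/3 ≈ 947.33)
R(N, F) = 5 (R(N, F) = (-10 + 20) - 5 = 10 - 5 = 5)
(3248 + y) + R(45, -20) = (3248 + 2842/3) + 5 = 12586/3 + 5 = 12601/3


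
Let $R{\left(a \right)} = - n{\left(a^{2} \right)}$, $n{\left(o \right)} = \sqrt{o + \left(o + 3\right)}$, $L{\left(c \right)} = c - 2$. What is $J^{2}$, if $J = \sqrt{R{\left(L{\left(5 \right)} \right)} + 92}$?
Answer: $92 - \sqrt{21} \approx 87.417$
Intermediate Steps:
$L{\left(c \right)} = -2 + c$
$n{\left(o \right)} = \sqrt{3 + 2 o}$ ($n{\left(o \right)} = \sqrt{o + \left(3 + o\right)} = \sqrt{3 + 2 o}$)
$R{\left(a \right)} = - \sqrt{3 + 2 a^{2}}$
$J = \sqrt{92 - \sqrt{21}}$ ($J = \sqrt{- \sqrt{3 + 2 \left(-2 + 5\right)^{2}} + 92} = \sqrt{- \sqrt{3 + 2 \cdot 3^{2}} + 92} = \sqrt{- \sqrt{3 + 2 \cdot 9} + 92} = \sqrt{- \sqrt{3 + 18} + 92} = \sqrt{- \sqrt{21} + 92} = \sqrt{92 - \sqrt{21}} \approx 9.3497$)
$J^{2} = \left(\sqrt{92 - \sqrt{21}}\right)^{2} = 92 - \sqrt{21}$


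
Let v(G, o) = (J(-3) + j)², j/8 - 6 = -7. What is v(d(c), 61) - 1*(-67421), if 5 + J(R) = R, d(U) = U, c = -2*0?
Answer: 67677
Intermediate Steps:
c = 0
j = -8 (j = 48 + 8*(-7) = 48 - 56 = -8)
J(R) = -5 + R
v(G, o) = 256 (v(G, o) = ((-5 - 3) - 8)² = (-8 - 8)² = (-16)² = 256)
v(d(c), 61) - 1*(-67421) = 256 - 1*(-67421) = 256 + 67421 = 67677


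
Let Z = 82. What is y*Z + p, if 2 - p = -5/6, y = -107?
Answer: -52627/6 ≈ -8771.2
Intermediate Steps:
p = 17/6 (p = 2 - (-5)/6 = 2 - 1*(-⅚) = 2 + ⅚ = 17/6 ≈ 2.8333)
y*Z + p = -107*82 + 17/6 = -8774 + 17/6 = -52627/6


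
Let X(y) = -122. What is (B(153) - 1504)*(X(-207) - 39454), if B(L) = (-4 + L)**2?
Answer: -819104472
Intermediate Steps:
(B(153) - 1504)*(X(-207) - 39454) = ((-4 + 153)**2 - 1504)*(-122 - 39454) = (149**2 - 1504)*(-39576) = (22201 - 1504)*(-39576) = 20697*(-39576) = -819104472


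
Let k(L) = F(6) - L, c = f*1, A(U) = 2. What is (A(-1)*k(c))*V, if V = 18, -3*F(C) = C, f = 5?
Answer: -252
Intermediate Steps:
F(C) = -C/3
c = 5 (c = 5*1 = 5)
k(L) = -2 - L (k(L) = -⅓*6 - L = -2 - L)
(A(-1)*k(c))*V = (2*(-2 - 1*5))*18 = (2*(-2 - 5))*18 = (2*(-7))*18 = -14*18 = -252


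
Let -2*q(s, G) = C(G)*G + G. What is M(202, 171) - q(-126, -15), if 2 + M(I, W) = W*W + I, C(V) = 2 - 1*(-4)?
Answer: 58777/2 ≈ 29389.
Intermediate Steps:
C(V) = 6 (C(V) = 2 + 4 = 6)
q(s, G) = -7*G/2 (q(s, G) = -(6*G + G)/2 = -7*G/2)
M(I, W) = -2 + I + W**2 (M(I, W) = -2 + (W*W + I) = -2 + (W**2 + I) = -2 + (I + W**2) = -2 + I + W**2)
M(202, 171) - q(-126, -15) = (-2 + 202 + 171**2) - (-7)*(-15)/2 = (-2 + 202 + 29241) - 1*105/2 = 29441 - 105/2 = 58777/2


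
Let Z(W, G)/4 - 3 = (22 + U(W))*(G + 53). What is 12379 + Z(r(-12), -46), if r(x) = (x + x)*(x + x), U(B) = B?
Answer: 29135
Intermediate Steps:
r(x) = 4*x² (r(x) = (2*x)*(2*x) = 4*x²)
Z(W, G) = 12 + 4*(22 + W)*(53 + G) (Z(W, G) = 12 + 4*((22 + W)*(G + 53)) = 12 + 4*((22 + W)*(53 + G)) = 12 + 4*(22 + W)*(53 + G))
12379 + Z(r(-12), -46) = 12379 + (4676 + 88*(-46) + 212*(4*(-12)²) + 4*(-46)*(4*(-12)²)) = 12379 + (4676 - 4048 + 212*(4*144) + 4*(-46)*(4*144)) = 12379 + (4676 - 4048 + 212*576 + 4*(-46)*576) = 12379 + (4676 - 4048 + 122112 - 105984) = 12379 + 16756 = 29135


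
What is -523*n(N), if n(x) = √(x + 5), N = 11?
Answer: -2092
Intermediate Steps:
n(x) = √(5 + x)
-523*n(N) = -523*√(5 + 11) = -523*√16 = -523*4 = -2092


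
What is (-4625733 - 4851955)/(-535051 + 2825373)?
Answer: -4738844/1145161 ≈ -4.1381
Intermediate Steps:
(-4625733 - 4851955)/(-535051 + 2825373) = -9477688/2290322 = -9477688*1/2290322 = -4738844/1145161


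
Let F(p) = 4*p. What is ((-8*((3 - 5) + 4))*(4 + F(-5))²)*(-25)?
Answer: 102400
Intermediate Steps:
((-8*((3 - 5) + 4))*(4 + F(-5))²)*(-25) = ((-8*((3 - 5) + 4))*(4 + 4*(-5))²)*(-25) = ((-8*(-2 + 4))*(4 - 20)²)*(-25) = (-8*2*(-16)²)*(-25) = -16*256*(-25) = -4096*(-25) = 102400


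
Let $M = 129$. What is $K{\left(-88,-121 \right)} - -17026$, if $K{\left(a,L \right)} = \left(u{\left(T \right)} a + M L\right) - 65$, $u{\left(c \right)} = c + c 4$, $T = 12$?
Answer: $-3928$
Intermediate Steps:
$u{\left(c \right)} = 5 c$ ($u{\left(c \right)} = c + 4 c = 5 c$)
$K{\left(a,L \right)} = -65 + 60 a + 129 L$ ($K{\left(a,L \right)} = \left(5 \cdot 12 a + 129 L\right) - 65 = \left(60 a + 129 L\right) - 65 = -65 + 60 a + 129 L$)
$K{\left(-88,-121 \right)} - -17026 = \left(-65 + 60 \left(-88\right) + 129 \left(-121\right)\right) - -17026 = \left(-65 - 5280 - 15609\right) + 17026 = -20954 + 17026 = -3928$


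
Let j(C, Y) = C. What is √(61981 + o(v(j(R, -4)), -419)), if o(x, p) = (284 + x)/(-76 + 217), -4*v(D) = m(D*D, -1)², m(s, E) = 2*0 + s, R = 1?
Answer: √4929137079/282 ≈ 248.96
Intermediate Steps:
m(s, E) = s (m(s, E) = 0 + s = s)
v(D) = -D⁴/4
o(x, p) = 284/141 + x/141 (o(x, p) = (284 + x)/141 = (284 + x)*(1/141) = 284/141 + x/141)
√(61981 + o(v(j(R, -4)), -419)) = √(61981 + (284/141 + (-¼*1⁴)/141)) = √(61981 + (284/141 + (-¼*1)/141)) = √(61981 + (284/141 + (1/141)*(-¼))) = √(61981 + (284/141 - 1/564)) = √(61981 + 1135/564) = √(34958419/564) = √4929137079/282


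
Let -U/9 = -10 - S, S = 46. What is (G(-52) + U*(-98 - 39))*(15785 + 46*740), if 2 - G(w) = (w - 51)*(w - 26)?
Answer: -3840511000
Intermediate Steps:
G(w) = 2 - (-51 + w)*(-26 + w) (G(w) = 2 - (w - 51)*(w - 26) = 2 - (-51 + w)*(-26 + w))
U = 504 (U = -9*(-10 - 1*46) = -9*(-10 - 46) = -9*(-56) = 504)
(G(-52) + U*(-98 - 39))*(15785 + 46*740) = ((-1324 - 1*(-52)² + 77*(-52)) + 504*(-98 - 39))*(15785 + 46*740) = ((-1324 - 1*2704 - 4004) + 504*(-137))*(15785 + 34040) = ((-1324 - 2704 - 4004) - 69048)*49825 = (-8032 - 69048)*49825 = -77080*49825 = -3840511000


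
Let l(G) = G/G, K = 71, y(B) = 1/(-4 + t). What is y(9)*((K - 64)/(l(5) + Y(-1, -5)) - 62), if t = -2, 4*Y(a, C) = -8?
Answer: 23/2 ≈ 11.500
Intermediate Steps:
Y(a, C) = -2 (Y(a, C) = (¼)*(-8) = -2)
y(B) = -⅙ (y(B) = 1/(-4 - 2) = 1/(-6) = -⅙)
l(G) = 1
y(9)*((K - 64)/(l(5) + Y(-1, -5)) - 62) = -((71 - 64)/(1 - 2) - 62)/6 = -(7/(-1) - 62)/6 = -(7*(-1) - 62)/6 = -(-7 - 62)/6 = -⅙*(-69) = 23/2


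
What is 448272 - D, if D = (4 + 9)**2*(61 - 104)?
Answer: 455539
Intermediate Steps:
D = -7267 (D = 13**2*(-43) = 169*(-43) = -7267)
448272 - D = 448272 - 1*(-7267) = 448272 + 7267 = 455539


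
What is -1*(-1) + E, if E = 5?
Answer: 6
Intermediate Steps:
-1*(-1) + E = -1*(-1) + 5 = 1 + 5 = 6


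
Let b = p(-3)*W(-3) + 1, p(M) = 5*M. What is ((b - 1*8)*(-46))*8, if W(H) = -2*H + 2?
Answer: 46736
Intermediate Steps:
W(H) = 2 - 2*H
b = -119 (b = (5*(-3))*(2 - 2*(-3)) + 1 = -15*(2 + 6) + 1 = -15*8 + 1 = -120 + 1 = -119)
((b - 1*8)*(-46))*8 = ((-119 - 1*8)*(-46))*8 = ((-119 - 8)*(-46))*8 = -127*(-46)*8 = 5842*8 = 46736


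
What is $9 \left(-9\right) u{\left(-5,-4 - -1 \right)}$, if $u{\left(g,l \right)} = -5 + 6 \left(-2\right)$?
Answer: $1377$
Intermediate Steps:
$u{\left(g,l \right)} = -17$ ($u{\left(g,l \right)} = -5 - 12 = -17$)
$9 \left(-9\right) u{\left(-5,-4 - -1 \right)} = 9 \left(-9\right) \left(-17\right) = \left(-81\right) \left(-17\right) = 1377$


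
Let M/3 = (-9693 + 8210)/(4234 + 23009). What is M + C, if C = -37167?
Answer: -337515010/9081 ≈ -37167.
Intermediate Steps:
M = -1483/9081 (M = 3*((-9693 + 8210)/(4234 + 23009)) = 3*(-1483/27243) = -1483/9081 ≈ -0.16331)
M + C = -1483/9081 - 37167 = -337515010/9081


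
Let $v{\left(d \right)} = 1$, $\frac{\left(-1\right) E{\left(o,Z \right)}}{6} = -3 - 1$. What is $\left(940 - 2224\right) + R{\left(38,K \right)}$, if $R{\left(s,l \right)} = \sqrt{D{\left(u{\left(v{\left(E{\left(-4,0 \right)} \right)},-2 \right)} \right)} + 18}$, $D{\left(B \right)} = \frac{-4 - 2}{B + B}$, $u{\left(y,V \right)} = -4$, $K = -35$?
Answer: $-1284 + \frac{5 \sqrt{3}}{2} \approx -1279.7$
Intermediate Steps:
$E{\left(o,Z \right)} = 24$ ($E{\left(o,Z \right)} = - 6 \left(-3 - 1\right) = \left(-6\right) \left(-4\right) = 24$)
$D{\left(B \right)} = - \frac{3}{B}$ ($D{\left(B \right)} = - \frac{6}{2 B} = - 6 \frac{1}{2 B} = - \frac{3}{B}$)
$R{\left(s,l \right)} = \frac{5 \sqrt{3}}{2}$ ($R{\left(s,l \right)} = \sqrt{- \frac{3}{-4} + 18} = \sqrt{\left(-3\right) \left(- \frac{1}{4}\right) + 18} = \sqrt{\frac{3}{4} + 18} = \sqrt{\frac{75}{4}} = \frac{5 \sqrt{3}}{2}$)
$\left(940 - 2224\right) + R{\left(38,K \right)} = \left(940 - 2224\right) + \frac{5 \sqrt{3}}{2} = -1284 + \frac{5 \sqrt{3}}{2}$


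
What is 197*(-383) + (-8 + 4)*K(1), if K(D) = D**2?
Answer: -75455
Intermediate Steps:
197*(-383) + (-8 + 4)*K(1) = 197*(-383) + (-8 + 4)*1**2 = -75451 - 4*1 = -75451 - 4 = -75455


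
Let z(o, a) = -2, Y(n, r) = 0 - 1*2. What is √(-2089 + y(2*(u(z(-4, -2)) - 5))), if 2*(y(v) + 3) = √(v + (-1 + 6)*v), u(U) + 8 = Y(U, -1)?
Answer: √(-2092 + 3*I*√5) ≈ 0.07333 + 45.738*I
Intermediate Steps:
Y(n, r) = -2 (Y(n, r) = 0 - 2 = -2)
u(U) = -10 (u(U) = -8 - 2 = -10)
y(v) = -3 + √6*√v/2 (y(v) = -3 + √(v + (-1 + 6)*v)/2 = -3 + √(v + 5*v)/2 = -3 + √(6*v)/2 = -3 + (√6*√v)/2 = -3 + √6*√v/2)
√(-2089 + y(2*(u(z(-4, -2)) - 5))) = √(-2089 + (-3 + √6*√(2*(-10 - 5))/2)) = √(-2089 + (-3 + √6*√(2*(-15))/2)) = √(-2089 + (-3 + √6*√(-30)/2)) = √(-2089 + (-3 + √6*(I*√30)/2)) = √(-2089 + (-3 + 3*I*√5)) = √(-2092 + 3*I*√5)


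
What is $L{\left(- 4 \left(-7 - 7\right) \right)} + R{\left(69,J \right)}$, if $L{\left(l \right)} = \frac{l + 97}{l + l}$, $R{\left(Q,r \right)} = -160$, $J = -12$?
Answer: $- \frac{17767}{112} \approx -158.63$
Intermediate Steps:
$L{\left(l \right)} = \frac{97 + l}{2 l}$
$L{\left(- 4 \left(-7 - 7\right) \right)} + R{\left(69,J \right)} = \frac{97 - 4 \left(-7 - 7\right)}{2 \left(- 4 \left(-7 - 7\right)\right)} - 160 = \frac{97 - -56}{2 \left(\left(-4\right) \left(-14\right)\right)} - 160 = \frac{97 + 56}{2 \cdot 56} - 160 = \frac{1}{2} \cdot \frac{1}{56} \cdot 153 - 160 = \frac{153}{112} - 160 = - \frac{17767}{112}$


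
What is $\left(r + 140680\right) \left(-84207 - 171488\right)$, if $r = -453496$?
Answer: $79985487120$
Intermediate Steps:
$\left(r + 140680\right) \left(-84207 - 171488\right) = \left(-453496 + 140680\right) \left(-84207 - 171488\right) = \left(-312816\right) \left(-255695\right) = 79985487120$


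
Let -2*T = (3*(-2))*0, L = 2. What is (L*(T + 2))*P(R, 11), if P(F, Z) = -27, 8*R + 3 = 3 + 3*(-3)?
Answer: -108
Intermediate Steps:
T = 0 (T = -3*(-2)*0/2 = -(-3)*0 = -1/2*0 = 0)
R = -9/8 (R = -3/8 + (3 + 3*(-3))/8 = -3/8 + (3 - 9)/8 = -3/8 + (1/8)*(-6) = -3/8 - 3/4 = -9/8 ≈ -1.1250)
(L*(T + 2))*P(R, 11) = (2*(0 + 2))*(-27) = (2*2)*(-27) = 4*(-27) = -108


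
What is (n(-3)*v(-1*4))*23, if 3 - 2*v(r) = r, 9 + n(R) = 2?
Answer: -1127/2 ≈ -563.50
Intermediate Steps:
n(R) = -7 (n(R) = -9 + 2 = -7)
v(r) = 3/2 - r/2
(n(-3)*v(-1*4))*23 = -7*(3/2 - (-1)*4/2)*23 = -7*(3/2 - 1/2*(-4))*23 = -7*(3/2 + 2)*23 = -7*7/2*23 = -49/2*23 = -1127/2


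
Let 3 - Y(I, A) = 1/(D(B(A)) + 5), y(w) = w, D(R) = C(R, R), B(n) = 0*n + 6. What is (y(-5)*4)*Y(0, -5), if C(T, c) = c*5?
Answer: -416/7 ≈ -59.429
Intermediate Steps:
B(n) = 6 (B(n) = 0 + 6 = 6)
C(T, c) = 5*c
D(R) = 5*R
Y(I, A) = 104/35 (Y(I, A) = 3 - 1/(5*6 + 5) = 3 - 1/(30 + 5) = 3 - 1/35 = 104/35)
(y(-5)*4)*Y(0, -5) = -5*4*(104/35) = -20*104/35 = -416/7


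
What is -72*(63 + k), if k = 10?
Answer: -5256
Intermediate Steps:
-72*(63 + k) = -72*(63 + 10) = -72*73 = -5256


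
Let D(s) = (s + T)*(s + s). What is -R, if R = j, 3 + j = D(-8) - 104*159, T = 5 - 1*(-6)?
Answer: 16587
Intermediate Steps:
T = 11 (T = 5 + 6 = 11)
D(s) = 2*s*(11 + s) (D(s) = (s + 11)*(s + s) = (11 + s)*(2*s) = 2*s*(11 + s))
j = -16587 (j = -3 + (2*(-8)*(11 - 8) - 104*159) = -3 + (2*(-8)*3 - 16536) = -3 + (-48 - 16536) = -3 - 16584 = -16587)
R = -16587
-R = -1*(-16587) = 16587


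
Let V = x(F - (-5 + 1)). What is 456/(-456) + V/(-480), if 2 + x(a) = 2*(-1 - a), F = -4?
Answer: -119/120 ≈ -0.99167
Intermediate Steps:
x(a) = -4 - 2*a (x(a) = -2 + 2*(-1 - a) = -2 + (-2 - 2*a) = -4 - 2*a)
V = -4 (V = -4 - 2*(-4 - (-5 + 1)) = -4 - 2*(-4 - 1*(-4)) = -4 - 2*(-4 + 4) = -4 - 2*0 = -4 + 0 = -4)
456/(-456) + V/(-480) = 456/(-456) - 4/(-480) = 456*(-1/456) - 4*(-1/480) = -1 + 1/120 = -119/120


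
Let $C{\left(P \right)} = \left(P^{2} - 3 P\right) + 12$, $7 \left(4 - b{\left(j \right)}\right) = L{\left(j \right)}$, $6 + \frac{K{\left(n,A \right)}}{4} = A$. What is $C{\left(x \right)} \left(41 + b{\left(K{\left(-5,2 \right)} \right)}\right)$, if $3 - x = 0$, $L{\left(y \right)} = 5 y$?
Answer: $\frac{4740}{7} \approx 677.14$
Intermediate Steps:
$K{\left(n,A \right)} = -24 + 4 A$
$x = 3$ ($x = 3 - 0 = 3 + 0 = 3$)
$b{\left(j \right)} = 4 - \frac{5 j}{7}$
$C{\left(P \right)} = 12 + P^{2} - 3 P$
$C{\left(x \right)} \left(41 + b{\left(K{\left(-5,2 \right)} \right)}\right) = \left(12 + 3^{2} - 9\right) \left(41 - \left(-4 + \frac{5 \left(-24 + 4 \cdot 2\right)}{7}\right)\right) = \left(12 + 9 - 9\right) \left(41 - \left(-4 + \frac{5 \left(-24 + 8\right)}{7}\right)\right) = 12 \left(41 + \left(4 - - \frac{80}{7}\right)\right) = 12 \left(41 + \left(4 + \frac{80}{7}\right)\right) = 12 \left(41 + \frac{108}{7}\right) = 12 \cdot \frac{395}{7} = \frac{4740}{7}$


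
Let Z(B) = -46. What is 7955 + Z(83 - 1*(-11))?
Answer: 7909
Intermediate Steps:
7955 + Z(83 - 1*(-11)) = 7955 - 46 = 7909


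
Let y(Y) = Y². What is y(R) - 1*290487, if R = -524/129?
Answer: -4833719591/16641 ≈ -2.9047e+5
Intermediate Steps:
R = -524/129 (R = -524*1/129 = -524/129 ≈ -4.0620)
y(R) - 1*290487 = (-524/129)² - 1*290487 = 274576/16641 - 290487 = -4833719591/16641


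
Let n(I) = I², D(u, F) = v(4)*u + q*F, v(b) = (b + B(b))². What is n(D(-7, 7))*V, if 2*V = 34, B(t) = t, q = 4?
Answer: 2998800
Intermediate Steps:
V = 17 (V = (½)*34 = 17)
v(b) = 4*b² (v(b) = (b + b)² = (2*b)² = 4*b²)
D(u, F) = 4*F + 64*u (D(u, F) = (4*4²)*u + 4*F = (4*16)*u + 4*F = 64*u + 4*F = 4*F + 64*u)
n(D(-7, 7))*V = (4*7 + 64*(-7))²*17 = (28 - 448)²*17 = (-420)²*17 = 176400*17 = 2998800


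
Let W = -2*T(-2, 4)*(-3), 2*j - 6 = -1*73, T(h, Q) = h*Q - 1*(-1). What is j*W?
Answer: 1407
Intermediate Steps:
T(h, Q) = 1 + Q*h (T(h, Q) = Q*h + 1 = 1 + Q*h)
j = -67/2 (j = 3 + (-1*73)/2 = 3 + (½)*(-73) = 3 - 73/2 = -67/2 ≈ -33.500)
W = -42 (W = -2*(1 + 4*(-2))*(-3) = -2*(1 - 8)*(-3) = -2*(-7)*(-3) = 14*(-3) = -42)
j*W = -67/2*(-42) = 1407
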